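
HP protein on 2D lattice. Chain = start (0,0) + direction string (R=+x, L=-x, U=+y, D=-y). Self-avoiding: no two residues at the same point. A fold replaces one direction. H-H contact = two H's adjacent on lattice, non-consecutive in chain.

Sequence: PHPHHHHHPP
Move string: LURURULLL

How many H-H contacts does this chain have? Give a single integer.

Answer: 1

Derivation:
Positions: [(0, 0), (-1, 0), (-1, 1), (0, 1), (0, 2), (1, 2), (1, 3), (0, 3), (-1, 3), (-2, 3)]
H-H contact: residue 4 @(0,2) - residue 7 @(0, 3)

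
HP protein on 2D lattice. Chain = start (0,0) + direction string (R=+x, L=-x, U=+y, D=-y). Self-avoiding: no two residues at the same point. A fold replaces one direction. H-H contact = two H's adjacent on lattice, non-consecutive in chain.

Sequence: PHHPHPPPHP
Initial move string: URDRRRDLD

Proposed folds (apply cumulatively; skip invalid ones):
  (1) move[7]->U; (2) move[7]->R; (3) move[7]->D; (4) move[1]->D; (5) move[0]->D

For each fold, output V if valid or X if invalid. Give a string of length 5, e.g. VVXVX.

Answer: XVVXV

Derivation:
Initial: URDRRRDLD -> [(0, 0), (0, 1), (1, 1), (1, 0), (2, 0), (3, 0), (4, 0), (4, -1), (3, -1), (3, -2)]
Fold 1: move[7]->U => URDRRRDUD INVALID (collision), skipped
Fold 2: move[7]->R => URDRRRDRD VALID
Fold 3: move[7]->D => URDRRRDDD VALID
Fold 4: move[1]->D => UDDRRRDDD INVALID (collision), skipped
Fold 5: move[0]->D => DRDRRRDDD VALID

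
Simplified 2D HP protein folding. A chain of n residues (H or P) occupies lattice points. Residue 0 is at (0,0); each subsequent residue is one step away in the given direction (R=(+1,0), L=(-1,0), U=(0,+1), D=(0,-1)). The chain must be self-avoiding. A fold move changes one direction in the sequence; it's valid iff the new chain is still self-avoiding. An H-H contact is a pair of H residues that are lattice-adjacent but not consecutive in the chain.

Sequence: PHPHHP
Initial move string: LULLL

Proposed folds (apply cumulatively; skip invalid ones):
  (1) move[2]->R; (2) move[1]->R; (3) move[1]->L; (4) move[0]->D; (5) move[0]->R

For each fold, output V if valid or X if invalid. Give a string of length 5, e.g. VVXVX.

Initial: LULLL -> [(0, 0), (-1, 0), (-1, 1), (-2, 1), (-3, 1), (-4, 1)]
Fold 1: move[2]->R => LURLL INVALID (collision), skipped
Fold 2: move[1]->R => LRLLL INVALID (collision), skipped
Fold 3: move[1]->L => LLLLL VALID
Fold 4: move[0]->D => DLLLL VALID
Fold 5: move[0]->R => RLLLL INVALID (collision), skipped

Answer: XXVVX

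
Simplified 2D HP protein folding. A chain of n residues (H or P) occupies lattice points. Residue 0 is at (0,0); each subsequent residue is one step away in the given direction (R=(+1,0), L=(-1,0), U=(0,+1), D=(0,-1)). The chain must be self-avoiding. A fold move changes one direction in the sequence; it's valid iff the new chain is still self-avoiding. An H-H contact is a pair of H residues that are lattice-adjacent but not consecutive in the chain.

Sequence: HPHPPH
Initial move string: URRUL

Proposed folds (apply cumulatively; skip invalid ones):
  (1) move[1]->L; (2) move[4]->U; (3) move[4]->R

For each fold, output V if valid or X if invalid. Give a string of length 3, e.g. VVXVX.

Answer: XVV

Derivation:
Initial: URRUL -> [(0, 0), (0, 1), (1, 1), (2, 1), (2, 2), (1, 2)]
Fold 1: move[1]->L => ULRUL INVALID (collision), skipped
Fold 2: move[4]->U => URRUU VALID
Fold 3: move[4]->R => URRUR VALID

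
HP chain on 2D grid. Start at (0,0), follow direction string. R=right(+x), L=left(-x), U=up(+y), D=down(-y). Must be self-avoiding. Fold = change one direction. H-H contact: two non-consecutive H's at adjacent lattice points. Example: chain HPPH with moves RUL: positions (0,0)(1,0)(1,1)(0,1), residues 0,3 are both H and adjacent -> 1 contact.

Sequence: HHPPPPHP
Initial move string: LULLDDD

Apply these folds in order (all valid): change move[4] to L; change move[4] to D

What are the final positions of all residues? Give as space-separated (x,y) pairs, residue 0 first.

Initial moves: LULLDDD
Fold: move[4]->L => LULLLDD (positions: [(0, 0), (-1, 0), (-1, 1), (-2, 1), (-3, 1), (-4, 1), (-4, 0), (-4, -1)])
Fold: move[4]->D => LULLDDD (positions: [(0, 0), (-1, 0), (-1, 1), (-2, 1), (-3, 1), (-3, 0), (-3, -1), (-3, -2)])

Answer: (0,0) (-1,0) (-1,1) (-2,1) (-3,1) (-3,0) (-3,-1) (-3,-2)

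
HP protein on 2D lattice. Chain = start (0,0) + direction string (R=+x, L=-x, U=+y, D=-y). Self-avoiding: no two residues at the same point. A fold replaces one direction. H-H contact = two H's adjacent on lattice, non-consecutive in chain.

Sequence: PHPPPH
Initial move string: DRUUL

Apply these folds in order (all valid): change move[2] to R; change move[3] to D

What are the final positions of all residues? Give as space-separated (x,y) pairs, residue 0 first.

Initial moves: DRUUL
Fold: move[2]->R => DRRUL (positions: [(0, 0), (0, -1), (1, -1), (2, -1), (2, 0), (1, 0)])
Fold: move[3]->D => DRRDL (positions: [(0, 0), (0, -1), (1, -1), (2, -1), (2, -2), (1, -2)])

Answer: (0,0) (0,-1) (1,-1) (2,-1) (2,-2) (1,-2)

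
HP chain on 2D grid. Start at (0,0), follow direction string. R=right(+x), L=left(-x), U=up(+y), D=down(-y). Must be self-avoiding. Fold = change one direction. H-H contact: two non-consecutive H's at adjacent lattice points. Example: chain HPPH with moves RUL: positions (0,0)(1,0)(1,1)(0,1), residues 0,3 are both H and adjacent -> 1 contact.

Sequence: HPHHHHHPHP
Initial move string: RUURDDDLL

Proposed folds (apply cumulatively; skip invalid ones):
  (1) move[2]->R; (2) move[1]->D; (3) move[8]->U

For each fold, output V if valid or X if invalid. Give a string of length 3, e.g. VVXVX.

Answer: VVV

Derivation:
Initial: RUURDDDLL -> [(0, 0), (1, 0), (1, 1), (1, 2), (2, 2), (2, 1), (2, 0), (2, -1), (1, -1), (0, -1)]
Fold 1: move[2]->R => RURRDDDLL VALID
Fold 2: move[1]->D => RDRRDDDLL VALID
Fold 3: move[8]->U => RDRRDDDLU VALID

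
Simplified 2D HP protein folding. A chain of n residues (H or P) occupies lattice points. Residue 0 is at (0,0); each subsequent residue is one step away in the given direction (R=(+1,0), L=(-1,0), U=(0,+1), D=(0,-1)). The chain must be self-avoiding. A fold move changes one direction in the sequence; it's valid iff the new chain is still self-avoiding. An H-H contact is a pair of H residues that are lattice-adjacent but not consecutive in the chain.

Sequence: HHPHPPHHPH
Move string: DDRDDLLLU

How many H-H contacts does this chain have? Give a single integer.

Answer: 0

Derivation:
Positions: [(0, 0), (0, -1), (0, -2), (1, -2), (1, -3), (1, -4), (0, -4), (-1, -4), (-2, -4), (-2, -3)]
No H-H contacts found.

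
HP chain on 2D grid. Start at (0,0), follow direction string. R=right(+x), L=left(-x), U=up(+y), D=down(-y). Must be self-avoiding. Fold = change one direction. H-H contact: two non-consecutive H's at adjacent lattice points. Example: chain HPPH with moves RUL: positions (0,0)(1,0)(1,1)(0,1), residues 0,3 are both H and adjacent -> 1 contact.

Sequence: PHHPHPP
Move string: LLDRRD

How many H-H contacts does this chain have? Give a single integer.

Positions: [(0, 0), (-1, 0), (-2, 0), (-2, -1), (-1, -1), (0, -1), (0, -2)]
H-H contact: residue 1 @(-1,0) - residue 4 @(-1, -1)

Answer: 1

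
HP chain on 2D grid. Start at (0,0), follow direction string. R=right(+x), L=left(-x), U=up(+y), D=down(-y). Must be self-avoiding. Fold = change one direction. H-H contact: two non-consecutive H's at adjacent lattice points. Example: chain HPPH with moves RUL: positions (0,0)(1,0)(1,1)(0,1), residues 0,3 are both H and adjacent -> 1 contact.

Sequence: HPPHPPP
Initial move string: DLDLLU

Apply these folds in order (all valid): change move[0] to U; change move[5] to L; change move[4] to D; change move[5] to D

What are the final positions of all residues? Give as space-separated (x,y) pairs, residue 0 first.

Initial moves: DLDLLU
Fold: move[0]->U => ULDLLU (positions: [(0, 0), (0, 1), (-1, 1), (-1, 0), (-2, 0), (-3, 0), (-3, 1)])
Fold: move[5]->L => ULDLLL (positions: [(0, 0), (0, 1), (-1, 1), (-1, 0), (-2, 0), (-3, 0), (-4, 0)])
Fold: move[4]->D => ULDLDL (positions: [(0, 0), (0, 1), (-1, 1), (-1, 0), (-2, 0), (-2, -1), (-3, -1)])
Fold: move[5]->D => ULDLDD (positions: [(0, 0), (0, 1), (-1, 1), (-1, 0), (-2, 0), (-2, -1), (-2, -2)])

Answer: (0,0) (0,1) (-1,1) (-1,0) (-2,0) (-2,-1) (-2,-2)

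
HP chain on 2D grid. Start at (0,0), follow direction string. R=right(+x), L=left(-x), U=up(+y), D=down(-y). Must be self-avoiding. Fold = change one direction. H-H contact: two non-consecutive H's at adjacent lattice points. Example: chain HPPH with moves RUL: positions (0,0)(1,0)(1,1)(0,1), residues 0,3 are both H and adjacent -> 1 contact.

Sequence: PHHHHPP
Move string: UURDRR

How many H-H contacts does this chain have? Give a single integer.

Positions: [(0, 0), (0, 1), (0, 2), (1, 2), (1, 1), (2, 1), (3, 1)]
H-H contact: residue 1 @(0,1) - residue 4 @(1, 1)

Answer: 1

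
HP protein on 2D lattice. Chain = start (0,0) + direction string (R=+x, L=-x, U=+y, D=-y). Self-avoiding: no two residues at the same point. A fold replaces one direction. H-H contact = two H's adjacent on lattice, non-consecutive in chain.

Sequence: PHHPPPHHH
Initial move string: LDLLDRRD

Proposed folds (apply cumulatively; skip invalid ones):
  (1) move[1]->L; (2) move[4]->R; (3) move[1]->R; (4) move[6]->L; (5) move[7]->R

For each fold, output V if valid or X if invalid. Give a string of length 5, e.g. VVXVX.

Initial: LDLLDRRD -> [(0, 0), (-1, 0), (-1, -1), (-2, -1), (-3, -1), (-3, -2), (-2, -2), (-1, -2), (-1, -3)]
Fold 1: move[1]->L => LLLLDRRD VALID
Fold 2: move[4]->R => LLLLRRRD INVALID (collision), skipped
Fold 3: move[1]->R => LRLLDRRD INVALID (collision), skipped
Fold 4: move[6]->L => LLLLDRLD INVALID (collision), skipped
Fold 5: move[7]->R => LLLLDRRR VALID

Answer: VXXXV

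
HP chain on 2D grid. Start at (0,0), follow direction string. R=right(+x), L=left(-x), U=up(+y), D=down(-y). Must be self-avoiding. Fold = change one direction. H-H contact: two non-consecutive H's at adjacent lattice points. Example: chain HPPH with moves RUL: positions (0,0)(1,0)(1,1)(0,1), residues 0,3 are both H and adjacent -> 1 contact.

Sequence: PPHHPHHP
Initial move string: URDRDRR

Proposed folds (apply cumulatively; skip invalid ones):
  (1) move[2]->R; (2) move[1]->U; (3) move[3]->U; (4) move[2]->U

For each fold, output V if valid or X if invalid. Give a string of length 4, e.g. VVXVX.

Initial: URDRDRR -> [(0, 0), (0, 1), (1, 1), (1, 0), (2, 0), (2, -1), (3, -1), (4, -1)]
Fold 1: move[2]->R => URRRDRR VALID
Fold 2: move[1]->U => UURRDRR VALID
Fold 3: move[3]->U => UURUDRR INVALID (collision), skipped
Fold 4: move[2]->U => UUURDRR VALID

Answer: VVXV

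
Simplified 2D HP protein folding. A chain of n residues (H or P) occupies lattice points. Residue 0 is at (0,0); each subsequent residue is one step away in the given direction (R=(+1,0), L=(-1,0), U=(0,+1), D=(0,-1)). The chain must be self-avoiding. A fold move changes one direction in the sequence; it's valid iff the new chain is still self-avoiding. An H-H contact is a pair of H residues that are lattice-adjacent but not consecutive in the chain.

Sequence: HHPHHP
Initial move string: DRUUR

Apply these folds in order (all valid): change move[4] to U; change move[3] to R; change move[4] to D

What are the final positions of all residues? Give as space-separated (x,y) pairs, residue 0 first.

Answer: (0,0) (0,-1) (1,-1) (1,0) (2,0) (2,-1)

Derivation:
Initial moves: DRUUR
Fold: move[4]->U => DRUUU (positions: [(0, 0), (0, -1), (1, -1), (1, 0), (1, 1), (1, 2)])
Fold: move[3]->R => DRURU (positions: [(0, 0), (0, -1), (1, -1), (1, 0), (2, 0), (2, 1)])
Fold: move[4]->D => DRURD (positions: [(0, 0), (0, -1), (1, -1), (1, 0), (2, 0), (2, -1)])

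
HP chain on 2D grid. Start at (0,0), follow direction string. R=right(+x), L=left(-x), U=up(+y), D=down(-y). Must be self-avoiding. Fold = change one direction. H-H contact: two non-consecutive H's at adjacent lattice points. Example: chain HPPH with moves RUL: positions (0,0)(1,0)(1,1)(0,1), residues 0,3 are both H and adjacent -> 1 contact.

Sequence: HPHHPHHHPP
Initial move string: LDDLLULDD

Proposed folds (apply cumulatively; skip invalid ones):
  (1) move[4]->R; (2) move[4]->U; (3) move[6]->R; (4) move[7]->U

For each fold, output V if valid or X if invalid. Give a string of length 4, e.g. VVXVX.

Initial: LDDLLULDD -> [(0, 0), (-1, 0), (-1, -1), (-1, -2), (-2, -2), (-3, -2), (-3, -1), (-4, -1), (-4, -2), (-4, -3)]
Fold 1: move[4]->R => LDDLRULDD INVALID (collision), skipped
Fold 2: move[4]->U => LDDLUULDD VALID
Fold 3: move[6]->R => LDDLUURDD INVALID (collision), skipped
Fold 4: move[7]->U => LDDLUULUD INVALID (collision), skipped

Answer: XVXX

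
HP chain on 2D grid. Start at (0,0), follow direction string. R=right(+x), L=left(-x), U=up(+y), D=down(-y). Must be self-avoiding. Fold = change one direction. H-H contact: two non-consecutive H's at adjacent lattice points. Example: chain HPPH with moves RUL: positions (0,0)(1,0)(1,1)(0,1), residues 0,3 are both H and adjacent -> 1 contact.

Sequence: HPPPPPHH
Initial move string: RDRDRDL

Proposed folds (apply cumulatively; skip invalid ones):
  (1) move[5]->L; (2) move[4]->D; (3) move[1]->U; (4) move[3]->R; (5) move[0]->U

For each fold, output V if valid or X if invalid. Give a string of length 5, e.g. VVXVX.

Answer: XVVVV

Derivation:
Initial: RDRDRDL -> [(0, 0), (1, 0), (1, -1), (2, -1), (2, -2), (3, -2), (3, -3), (2, -3)]
Fold 1: move[5]->L => RDRDRLL INVALID (collision), skipped
Fold 2: move[4]->D => RDRDDDL VALID
Fold 3: move[1]->U => RURDDDL VALID
Fold 4: move[3]->R => RURRDDL VALID
Fold 5: move[0]->U => UURRDDL VALID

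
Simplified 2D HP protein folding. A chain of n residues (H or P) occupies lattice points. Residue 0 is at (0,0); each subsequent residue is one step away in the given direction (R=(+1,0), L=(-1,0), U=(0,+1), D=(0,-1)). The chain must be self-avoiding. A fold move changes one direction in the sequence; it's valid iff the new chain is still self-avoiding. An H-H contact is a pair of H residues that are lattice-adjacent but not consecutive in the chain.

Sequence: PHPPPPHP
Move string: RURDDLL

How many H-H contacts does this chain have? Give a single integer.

Positions: [(0, 0), (1, 0), (1, 1), (2, 1), (2, 0), (2, -1), (1, -1), (0, -1)]
H-H contact: residue 1 @(1,0) - residue 6 @(1, -1)

Answer: 1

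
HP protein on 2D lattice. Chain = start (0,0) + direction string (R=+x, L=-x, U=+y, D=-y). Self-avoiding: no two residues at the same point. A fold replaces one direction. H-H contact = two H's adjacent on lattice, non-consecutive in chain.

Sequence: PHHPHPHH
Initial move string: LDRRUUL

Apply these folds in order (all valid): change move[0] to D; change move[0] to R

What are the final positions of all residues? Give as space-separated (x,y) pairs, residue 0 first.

Answer: (0,0) (1,0) (1,-1) (2,-1) (3,-1) (3,0) (3,1) (2,1)

Derivation:
Initial moves: LDRRUUL
Fold: move[0]->D => DDRRUUL (positions: [(0, 0), (0, -1), (0, -2), (1, -2), (2, -2), (2, -1), (2, 0), (1, 0)])
Fold: move[0]->R => RDRRUUL (positions: [(0, 0), (1, 0), (1, -1), (2, -1), (3, -1), (3, 0), (3, 1), (2, 1)])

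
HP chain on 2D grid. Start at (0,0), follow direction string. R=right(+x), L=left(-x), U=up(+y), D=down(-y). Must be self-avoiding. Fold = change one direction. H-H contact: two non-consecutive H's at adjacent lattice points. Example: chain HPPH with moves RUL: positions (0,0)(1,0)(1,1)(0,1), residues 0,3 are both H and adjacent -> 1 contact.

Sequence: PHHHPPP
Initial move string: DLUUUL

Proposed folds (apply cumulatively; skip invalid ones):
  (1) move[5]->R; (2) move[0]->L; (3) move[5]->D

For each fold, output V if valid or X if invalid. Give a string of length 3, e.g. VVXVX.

Answer: VVX

Derivation:
Initial: DLUUUL -> [(0, 0), (0, -1), (-1, -1), (-1, 0), (-1, 1), (-1, 2), (-2, 2)]
Fold 1: move[5]->R => DLUUUR VALID
Fold 2: move[0]->L => LLUUUR VALID
Fold 3: move[5]->D => LLUUUD INVALID (collision), skipped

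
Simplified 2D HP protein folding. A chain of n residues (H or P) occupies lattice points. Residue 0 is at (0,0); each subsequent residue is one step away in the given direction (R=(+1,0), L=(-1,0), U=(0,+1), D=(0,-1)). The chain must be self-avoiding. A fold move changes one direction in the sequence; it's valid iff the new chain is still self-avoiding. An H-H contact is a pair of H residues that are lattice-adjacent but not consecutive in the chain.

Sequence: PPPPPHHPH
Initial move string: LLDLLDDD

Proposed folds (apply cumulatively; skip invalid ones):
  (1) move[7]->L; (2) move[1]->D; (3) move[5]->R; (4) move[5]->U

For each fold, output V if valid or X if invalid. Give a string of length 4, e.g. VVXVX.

Answer: VVXX

Derivation:
Initial: LLDLLDDD -> [(0, 0), (-1, 0), (-2, 0), (-2, -1), (-3, -1), (-4, -1), (-4, -2), (-4, -3), (-4, -4)]
Fold 1: move[7]->L => LLDLLDDL VALID
Fold 2: move[1]->D => LDDLLDDL VALID
Fold 3: move[5]->R => LDDLLRDL INVALID (collision), skipped
Fold 4: move[5]->U => LDDLLUDL INVALID (collision), skipped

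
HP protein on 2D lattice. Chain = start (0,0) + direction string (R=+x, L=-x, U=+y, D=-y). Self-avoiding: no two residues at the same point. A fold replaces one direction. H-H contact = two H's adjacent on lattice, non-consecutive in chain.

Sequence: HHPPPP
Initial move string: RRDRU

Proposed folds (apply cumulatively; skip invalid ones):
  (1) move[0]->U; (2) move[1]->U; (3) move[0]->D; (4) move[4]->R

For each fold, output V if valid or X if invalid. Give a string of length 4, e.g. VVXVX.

Initial: RRDRU -> [(0, 0), (1, 0), (2, 0), (2, -1), (3, -1), (3, 0)]
Fold 1: move[0]->U => URDRU VALID
Fold 2: move[1]->U => UUDRU INVALID (collision), skipped
Fold 3: move[0]->D => DRDRU VALID
Fold 4: move[4]->R => DRDRR VALID

Answer: VXVV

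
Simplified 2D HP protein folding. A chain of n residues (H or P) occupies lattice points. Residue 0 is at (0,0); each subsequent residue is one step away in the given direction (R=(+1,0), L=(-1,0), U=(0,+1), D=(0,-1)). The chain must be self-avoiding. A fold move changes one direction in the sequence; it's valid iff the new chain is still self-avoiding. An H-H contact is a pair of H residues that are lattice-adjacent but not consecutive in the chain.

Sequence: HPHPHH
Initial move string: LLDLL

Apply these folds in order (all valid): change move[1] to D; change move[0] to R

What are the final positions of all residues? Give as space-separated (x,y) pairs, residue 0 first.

Answer: (0,0) (1,0) (1,-1) (1,-2) (0,-2) (-1,-2)

Derivation:
Initial moves: LLDLL
Fold: move[1]->D => LDDLL (positions: [(0, 0), (-1, 0), (-1, -1), (-1, -2), (-2, -2), (-3, -2)])
Fold: move[0]->R => RDDLL (positions: [(0, 0), (1, 0), (1, -1), (1, -2), (0, -2), (-1, -2)])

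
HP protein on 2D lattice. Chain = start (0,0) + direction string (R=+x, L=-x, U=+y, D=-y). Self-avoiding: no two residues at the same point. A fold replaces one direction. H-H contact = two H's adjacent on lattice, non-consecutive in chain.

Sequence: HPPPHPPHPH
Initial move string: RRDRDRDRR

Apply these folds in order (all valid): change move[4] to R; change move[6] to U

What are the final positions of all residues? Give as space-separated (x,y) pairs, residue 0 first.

Answer: (0,0) (1,0) (2,0) (2,-1) (3,-1) (4,-1) (5,-1) (5,0) (6,0) (7,0)

Derivation:
Initial moves: RRDRDRDRR
Fold: move[4]->R => RRDRRRDRR (positions: [(0, 0), (1, 0), (2, 0), (2, -1), (3, -1), (4, -1), (5, -1), (5, -2), (6, -2), (7, -2)])
Fold: move[6]->U => RRDRRRURR (positions: [(0, 0), (1, 0), (2, 0), (2, -1), (3, -1), (4, -1), (5, -1), (5, 0), (6, 0), (7, 0)])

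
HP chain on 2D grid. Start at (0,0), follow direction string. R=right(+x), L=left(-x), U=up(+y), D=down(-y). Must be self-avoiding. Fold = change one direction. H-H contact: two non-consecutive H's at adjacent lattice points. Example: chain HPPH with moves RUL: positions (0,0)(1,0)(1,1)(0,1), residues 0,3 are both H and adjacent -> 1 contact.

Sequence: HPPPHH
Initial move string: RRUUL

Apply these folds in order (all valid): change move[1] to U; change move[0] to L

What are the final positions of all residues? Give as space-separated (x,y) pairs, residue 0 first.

Initial moves: RRUUL
Fold: move[1]->U => RUUUL (positions: [(0, 0), (1, 0), (1, 1), (1, 2), (1, 3), (0, 3)])
Fold: move[0]->L => LUUUL (positions: [(0, 0), (-1, 0), (-1, 1), (-1, 2), (-1, 3), (-2, 3)])

Answer: (0,0) (-1,0) (-1,1) (-1,2) (-1,3) (-2,3)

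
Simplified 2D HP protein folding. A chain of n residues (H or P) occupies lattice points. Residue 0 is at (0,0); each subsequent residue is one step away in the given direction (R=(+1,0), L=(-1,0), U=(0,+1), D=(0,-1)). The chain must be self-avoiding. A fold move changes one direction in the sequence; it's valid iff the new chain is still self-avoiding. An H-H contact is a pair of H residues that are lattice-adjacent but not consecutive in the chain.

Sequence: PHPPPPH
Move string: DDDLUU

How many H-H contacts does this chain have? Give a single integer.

Answer: 1

Derivation:
Positions: [(0, 0), (0, -1), (0, -2), (0, -3), (-1, -3), (-1, -2), (-1, -1)]
H-H contact: residue 1 @(0,-1) - residue 6 @(-1, -1)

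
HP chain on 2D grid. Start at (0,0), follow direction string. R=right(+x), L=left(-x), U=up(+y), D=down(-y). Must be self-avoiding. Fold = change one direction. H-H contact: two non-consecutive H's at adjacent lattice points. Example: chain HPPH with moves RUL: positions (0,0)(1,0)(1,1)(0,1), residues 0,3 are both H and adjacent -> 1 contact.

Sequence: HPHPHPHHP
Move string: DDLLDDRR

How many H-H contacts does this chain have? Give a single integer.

Answer: 0

Derivation:
Positions: [(0, 0), (0, -1), (0, -2), (-1, -2), (-2, -2), (-2, -3), (-2, -4), (-1, -4), (0, -4)]
No H-H contacts found.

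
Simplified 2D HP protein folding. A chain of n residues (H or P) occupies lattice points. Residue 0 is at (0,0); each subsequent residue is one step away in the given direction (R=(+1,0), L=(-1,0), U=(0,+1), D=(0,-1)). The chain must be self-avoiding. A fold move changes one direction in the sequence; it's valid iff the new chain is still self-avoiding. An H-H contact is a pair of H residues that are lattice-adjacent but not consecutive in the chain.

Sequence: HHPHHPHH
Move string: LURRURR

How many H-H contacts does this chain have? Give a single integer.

Answer: 1

Derivation:
Positions: [(0, 0), (-1, 0), (-1, 1), (0, 1), (1, 1), (1, 2), (2, 2), (3, 2)]
H-H contact: residue 0 @(0,0) - residue 3 @(0, 1)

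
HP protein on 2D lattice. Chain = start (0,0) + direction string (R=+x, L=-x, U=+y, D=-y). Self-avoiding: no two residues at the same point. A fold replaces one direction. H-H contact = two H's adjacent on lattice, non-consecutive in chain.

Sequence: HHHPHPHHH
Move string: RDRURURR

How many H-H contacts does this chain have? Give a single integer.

Answer: 1

Derivation:
Positions: [(0, 0), (1, 0), (1, -1), (2, -1), (2, 0), (3, 0), (3, 1), (4, 1), (5, 1)]
H-H contact: residue 1 @(1,0) - residue 4 @(2, 0)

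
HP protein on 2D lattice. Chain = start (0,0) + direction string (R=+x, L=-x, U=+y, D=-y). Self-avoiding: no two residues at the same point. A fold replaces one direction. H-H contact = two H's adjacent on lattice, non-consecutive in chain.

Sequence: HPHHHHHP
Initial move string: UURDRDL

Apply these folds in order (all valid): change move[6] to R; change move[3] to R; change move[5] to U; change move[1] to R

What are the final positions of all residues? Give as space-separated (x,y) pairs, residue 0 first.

Answer: (0,0) (0,1) (1,1) (2,1) (3,1) (4,1) (4,2) (5,2)

Derivation:
Initial moves: UURDRDL
Fold: move[6]->R => UURDRDR (positions: [(0, 0), (0, 1), (0, 2), (1, 2), (1, 1), (2, 1), (2, 0), (3, 0)])
Fold: move[3]->R => UURRRDR (positions: [(0, 0), (0, 1), (0, 2), (1, 2), (2, 2), (3, 2), (3, 1), (4, 1)])
Fold: move[5]->U => UURRRUR (positions: [(0, 0), (0, 1), (0, 2), (1, 2), (2, 2), (3, 2), (3, 3), (4, 3)])
Fold: move[1]->R => URRRRUR (positions: [(0, 0), (0, 1), (1, 1), (2, 1), (3, 1), (4, 1), (4, 2), (5, 2)])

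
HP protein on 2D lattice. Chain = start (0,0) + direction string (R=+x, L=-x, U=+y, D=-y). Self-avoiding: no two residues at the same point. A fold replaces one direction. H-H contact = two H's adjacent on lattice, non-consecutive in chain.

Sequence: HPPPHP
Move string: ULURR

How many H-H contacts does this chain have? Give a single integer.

Positions: [(0, 0), (0, 1), (-1, 1), (-1, 2), (0, 2), (1, 2)]
No H-H contacts found.

Answer: 0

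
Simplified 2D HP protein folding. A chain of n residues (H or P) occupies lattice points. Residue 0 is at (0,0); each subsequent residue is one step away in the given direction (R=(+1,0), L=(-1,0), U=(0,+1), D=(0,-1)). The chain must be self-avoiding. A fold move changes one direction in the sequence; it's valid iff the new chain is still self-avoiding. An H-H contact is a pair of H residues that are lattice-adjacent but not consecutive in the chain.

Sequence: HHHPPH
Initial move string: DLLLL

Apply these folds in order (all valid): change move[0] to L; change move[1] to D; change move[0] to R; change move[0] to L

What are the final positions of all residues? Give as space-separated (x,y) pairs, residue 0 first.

Initial moves: DLLLL
Fold: move[0]->L => LLLLL (positions: [(0, 0), (-1, 0), (-2, 0), (-3, 0), (-4, 0), (-5, 0)])
Fold: move[1]->D => LDLLL (positions: [(0, 0), (-1, 0), (-1, -1), (-2, -1), (-3, -1), (-4, -1)])
Fold: move[0]->R => RDLLL (positions: [(0, 0), (1, 0), (1, -1), (0, -1), (-1, -1), (-2, -1)])
Fold: move[0]->L => LDLLL (positions: [(0, 0), (-1, 0), (-1, -1), (-2, -1), (-3, -1), (-4, -1)])

Answer: (0,0) (-1,0) (-1,-1) (-2,-1) (-3,-1) (-4,-1)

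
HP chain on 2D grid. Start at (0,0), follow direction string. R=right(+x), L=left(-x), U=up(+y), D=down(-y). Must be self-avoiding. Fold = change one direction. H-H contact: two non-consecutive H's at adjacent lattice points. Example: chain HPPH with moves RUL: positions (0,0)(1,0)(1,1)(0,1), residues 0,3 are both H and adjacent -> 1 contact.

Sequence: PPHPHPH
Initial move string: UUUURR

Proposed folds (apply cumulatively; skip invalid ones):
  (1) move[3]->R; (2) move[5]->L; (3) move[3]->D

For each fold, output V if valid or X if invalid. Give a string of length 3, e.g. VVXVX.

Initial: UUUURR -> [(0, 0), (0, 1), (0, 2), (0, 3), (0, 4), (1, 4), (2, 4)]
Fold 1: move[3]->R => UUURRR VALID
Fold 2: move[5]->L => UUURRL INVALID (collision), skipped
Fold 3: move[3]->D => UUUDRR INVALID (collision), skipped

Answer: VXX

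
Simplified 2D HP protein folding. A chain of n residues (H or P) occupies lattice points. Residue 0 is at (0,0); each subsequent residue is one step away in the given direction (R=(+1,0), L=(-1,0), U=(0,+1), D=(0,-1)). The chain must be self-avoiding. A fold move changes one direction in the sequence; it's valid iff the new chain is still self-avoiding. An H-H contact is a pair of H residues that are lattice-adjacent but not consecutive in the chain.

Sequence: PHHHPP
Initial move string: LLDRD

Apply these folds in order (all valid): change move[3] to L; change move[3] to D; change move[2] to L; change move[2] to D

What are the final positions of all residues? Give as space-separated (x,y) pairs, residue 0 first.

Answer: (0,0) (-1,0) (-2,0) (-2,-1) (-2,-2) (-2,-3)

Derivation:
Initial moves: LLDRD
Fold: move[3]->L => LLDLD (positions: [(0, 0), (-1, 0), (-2, 0), (-2, -1), (-3, -1), (-3, -2)])
Fold: move[3]->D => LLDDD (positions: [(0, 0), (-1, 0), (-2, 0), (-2, -1), (-2, -2), (-2, -3)])
Fold: move[2]->L => LLLDD (positions: [(0, 0), (-1, 0), (-2, 0), (-3, 0), (-3, -1), (-3, -2)])
Fold: move[2]->D => LLDDD (positions: [(0, 0), (-1, 0), (-2, 0), (-2, -1), (-2, -2), (-2, -3)])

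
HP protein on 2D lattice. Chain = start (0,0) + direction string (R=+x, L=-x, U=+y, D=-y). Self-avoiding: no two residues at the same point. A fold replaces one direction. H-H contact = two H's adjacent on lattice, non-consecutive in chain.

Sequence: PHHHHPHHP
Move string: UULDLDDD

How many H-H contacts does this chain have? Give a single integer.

Answer: 1

Derivation:
Positions: [(0, 0), (0, 1), (0, 2), (-1, 2), (-1, 1), (-2, 1), (-2, 0), (-2, -1), (-2, -2)]
H-H contact: residue 1 @(0,1) - residue 4 @(-1, 1)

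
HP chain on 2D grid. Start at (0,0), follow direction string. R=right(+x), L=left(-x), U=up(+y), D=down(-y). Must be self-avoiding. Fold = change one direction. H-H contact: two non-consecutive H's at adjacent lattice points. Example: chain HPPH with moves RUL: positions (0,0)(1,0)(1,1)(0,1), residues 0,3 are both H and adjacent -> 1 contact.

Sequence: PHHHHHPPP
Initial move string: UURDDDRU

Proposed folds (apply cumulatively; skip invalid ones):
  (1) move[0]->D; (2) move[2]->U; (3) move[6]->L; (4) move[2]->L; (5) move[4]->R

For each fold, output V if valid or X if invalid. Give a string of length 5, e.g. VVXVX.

Initial: UURDDDRU -> [(0, 0), (0, 1), (0, 2), (1, 2), (1, 1), (1, 0), (1, -1), (2, -1), (2, 0)]
Fold 1: move[0]->D => DURDDDRU INVALID (collision), skipped
Fold 2: move[2]->U => UUUDDDRU INVALID (collision), skipped
Fold 3: move[6]->L => UURDDDLU INVALID (collision), skipped
Fold 4: move[2]->L => UULDDDRU INVALID (collision), skipped
Fold 5: move[4]->R => UURDRDRU VALID

Answer: XXXXV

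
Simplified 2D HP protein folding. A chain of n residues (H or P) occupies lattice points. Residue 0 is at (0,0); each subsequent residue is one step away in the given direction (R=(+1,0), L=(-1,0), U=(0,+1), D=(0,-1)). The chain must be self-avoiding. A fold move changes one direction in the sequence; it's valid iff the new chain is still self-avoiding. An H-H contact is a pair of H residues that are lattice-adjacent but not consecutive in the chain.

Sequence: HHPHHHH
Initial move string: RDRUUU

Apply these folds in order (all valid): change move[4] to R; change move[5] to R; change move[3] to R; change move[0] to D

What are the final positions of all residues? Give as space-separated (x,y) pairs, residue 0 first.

Answer: (0,0) (0,-1) (0,-2) (1,-2) (2,-2) (3,-2) (4,-2)

Derivation:
Initial moves: RDRUUU
Fold: move[4]->R => RDRURU (positions: [(0, 0), (1, 0), (1, -1), (2, -1), (2, 0), (3, 0), (3, 1)])
Fold: move[5]->R => RDRURR (positions: [(0, 0), (1, 0), (1, -1), (2, -1), (2, 0), (3, 0), (4, 0)])
Fold: move[3]->R => RDRRRR (positions: [(0, 0), (1, 0), (1, -1), (2, -1), (3, -1), (4, -1), (5, -1)])
Fold: move[0]->D => DDRRRR (positions: [(0, 0), (0, -1), (0, -2), (1, -2), (2, -2), (3, -2), (4, -2)])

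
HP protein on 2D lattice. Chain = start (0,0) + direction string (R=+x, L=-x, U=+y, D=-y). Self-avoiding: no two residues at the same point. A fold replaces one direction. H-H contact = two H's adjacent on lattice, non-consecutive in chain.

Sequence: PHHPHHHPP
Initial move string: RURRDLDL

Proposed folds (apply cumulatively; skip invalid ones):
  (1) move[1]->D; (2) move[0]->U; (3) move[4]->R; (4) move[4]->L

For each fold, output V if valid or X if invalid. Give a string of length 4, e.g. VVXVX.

Initial: RURRDLDL -> [(0, 0), (1, 0), (1, 1), (2, 1), (3, 1), (3, 0), (2, 0), (2, -1), (1, -1)]
Fold 1: move[1]->D => RDRRDLDL VALID
Fold 2: move[0]->U => UDRRDLDL INVALID (collision), skipped
Fold 3: move[4]->R => RDRRRLDL INVALID (collision), skipped
Fold 4: move[4]->L => RDRRLLDL INVALID (collision), skipped

Answer: VXXX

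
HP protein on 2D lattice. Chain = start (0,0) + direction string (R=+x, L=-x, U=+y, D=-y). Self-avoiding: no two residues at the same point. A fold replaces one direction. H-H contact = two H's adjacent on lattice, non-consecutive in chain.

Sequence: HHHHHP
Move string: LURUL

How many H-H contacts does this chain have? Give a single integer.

Answer: 1

Derivation:
Positions: [(0, 0), (-1, 0), (-1, 1), (0, 1), (0, 2), (-1, 2)]
H-H contact: residue 0 @(0,0) - residue 3 @(0, 1)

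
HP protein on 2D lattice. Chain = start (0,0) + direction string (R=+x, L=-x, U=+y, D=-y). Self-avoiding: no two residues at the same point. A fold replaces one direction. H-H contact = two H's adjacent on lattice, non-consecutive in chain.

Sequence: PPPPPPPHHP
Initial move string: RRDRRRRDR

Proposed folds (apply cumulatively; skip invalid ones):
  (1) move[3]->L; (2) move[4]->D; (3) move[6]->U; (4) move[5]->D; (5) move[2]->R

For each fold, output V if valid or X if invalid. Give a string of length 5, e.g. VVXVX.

Answer: XVXVV

Derivation:
Initial: RRDRRRRDR -> [(0, 0), (1, 0), (2, 0), (2, -1), (3, -1), (4, -1), (5, -1), (6, -1), (6, -2), (7, -2)]
Fold 1: move[3]->L => RRDLRRRDR INVALID (collision), skipped
Fold 2: move[4]->D => RRDRDRRDR VALID
Fold 3: move[6]->U => RRDRDRUDR INVALID (collision), skipped
Fold 4: move[5]->D => RRDRDDRDR VALID
Fold 5: move[2]->R => RRRRDDRDR VALID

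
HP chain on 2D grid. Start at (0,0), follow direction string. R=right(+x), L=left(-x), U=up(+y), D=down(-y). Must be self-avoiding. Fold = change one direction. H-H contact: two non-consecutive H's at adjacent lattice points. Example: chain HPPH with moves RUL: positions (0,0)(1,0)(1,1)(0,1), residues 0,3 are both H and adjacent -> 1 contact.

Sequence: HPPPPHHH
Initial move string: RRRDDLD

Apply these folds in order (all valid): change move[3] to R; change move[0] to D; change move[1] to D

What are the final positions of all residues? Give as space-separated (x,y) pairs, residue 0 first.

Initial moves: RRRDDLD
Fold: move[3]->R => RRRRDLD (positions: [(0, 0), (1, 0), (2, 0), (3, 0), (4, 0), (4, -1), (3, -1), (3, -2)])
Fold: move[0]->D => DRRRDLD (positions: [(0, 0), (0, -1), (1, -1), (2, -1), (3, -1), (3, -2), (2, -2), (2, -3)])
Fold: move[1]->D => DDRRDLD (positions: [(0, 0), (0, -1), (0, -2), (1, -2), (2, -2), (2, -3), (1, -3), (1, -4)])

Answer: (0,0) (0,-1) (0,-2) (1,-2) (2,-2) (2,-3) (1,-3) (1,-4)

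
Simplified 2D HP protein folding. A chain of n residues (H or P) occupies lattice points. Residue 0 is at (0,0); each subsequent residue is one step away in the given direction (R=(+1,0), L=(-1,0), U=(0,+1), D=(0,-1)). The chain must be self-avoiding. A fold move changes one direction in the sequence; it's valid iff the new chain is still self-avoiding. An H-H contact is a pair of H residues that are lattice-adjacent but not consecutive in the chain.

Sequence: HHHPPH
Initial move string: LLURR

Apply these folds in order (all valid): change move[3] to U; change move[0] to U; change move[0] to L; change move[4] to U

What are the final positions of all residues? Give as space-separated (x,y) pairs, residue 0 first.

Initial moves: LLURR
Fold: move[3]->U => LLUUR (positions: [(0, 0), (-1, 0), (-2, 0), (-2, 1), (-2, 2), (-1, 2)])
Fold: move[0]->U => ULUUR (positions: [(0, 0), (0, 1), (-1, 1), (-1, 2), (-1, 3), (0, 3)])
Fold: move[0]->L => LLUUR (positions: [(0, 0), (-1, 0), (-2, 0), (-2, 1), (-2, 2), (-1, 2)])
Fold: move[4]->U => LLUUU (positions: [(0, 0), (-1, 0), (-2, 0), (-2, 1), (-2, 2), (-2, 3)])

Answer: (0,0) (-1,0) (-2,0) (-2,1) (-2,2) (-2,3)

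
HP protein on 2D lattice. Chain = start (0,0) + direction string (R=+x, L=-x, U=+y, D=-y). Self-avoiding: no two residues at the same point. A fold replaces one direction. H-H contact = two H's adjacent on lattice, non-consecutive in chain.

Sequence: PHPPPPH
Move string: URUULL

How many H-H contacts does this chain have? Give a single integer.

Answer: 0

Derivation:
Positions: [(0, 0), (0, 1), (1, 1), (1, 2), (1, 3), (0, 3), (-1, 3)]
No H-H contacts found.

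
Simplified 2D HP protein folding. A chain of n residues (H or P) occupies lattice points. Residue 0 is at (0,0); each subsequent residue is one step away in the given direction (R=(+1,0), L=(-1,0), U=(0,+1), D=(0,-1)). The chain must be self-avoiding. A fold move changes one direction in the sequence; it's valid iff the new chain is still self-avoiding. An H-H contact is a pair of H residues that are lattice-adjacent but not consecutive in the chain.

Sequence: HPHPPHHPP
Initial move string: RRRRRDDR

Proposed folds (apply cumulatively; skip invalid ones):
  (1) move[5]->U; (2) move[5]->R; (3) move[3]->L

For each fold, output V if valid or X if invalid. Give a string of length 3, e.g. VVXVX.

Answer: XVX

Derivation:
Initial: RRRRRDDR -> [(0, 0), (1, 0), (2, 0), (3, 0), (4, 0), (5, 0), (5, -1), (5, -2), (6, -2)]
Fold 1: move[5]->U => RRRRRUDR INVALID (collision), skipped
Fold 2: move[5]->R => RRRRRRDR VALID
Fold 3: move[3]->L => RRRLRRDR INVALID (collision), skipped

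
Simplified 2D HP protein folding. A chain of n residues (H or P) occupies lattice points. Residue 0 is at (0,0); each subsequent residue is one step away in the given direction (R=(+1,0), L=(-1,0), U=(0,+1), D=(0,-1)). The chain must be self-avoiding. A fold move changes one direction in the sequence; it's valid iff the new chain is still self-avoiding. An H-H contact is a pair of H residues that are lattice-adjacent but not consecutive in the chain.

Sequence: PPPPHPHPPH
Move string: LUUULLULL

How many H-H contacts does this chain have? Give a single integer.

Positions: [(0, 0), (-1, 0), (-1, 1), (-1, 2), (-1, 3), (-2, 3), (-3, 3), (-3, 4), (-4, 4), (-5, 4)]
No H-H contacts found.

Answer: 0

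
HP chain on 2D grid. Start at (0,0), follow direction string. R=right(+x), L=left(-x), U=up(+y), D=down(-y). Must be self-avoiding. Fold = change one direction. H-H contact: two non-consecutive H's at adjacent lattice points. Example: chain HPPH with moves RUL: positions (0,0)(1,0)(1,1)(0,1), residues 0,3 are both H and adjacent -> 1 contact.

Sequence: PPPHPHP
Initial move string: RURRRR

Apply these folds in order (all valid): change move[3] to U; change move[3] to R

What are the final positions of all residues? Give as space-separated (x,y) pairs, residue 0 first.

Answer: (0,0) (1,0) (1,1) (2,1) (3,1) (4,1) (5,1)

Derivation:
Initial moves: RURRRR
Fold: move[3]->U => RURURR (positions: [(0, 0), (1, 0), (1, 1), (2, 1), (2, 2), (3, 2), (4, 2)])
Fold: move[3]->R => RURRRR (positions: [(0, 0), (1, 0), (1, 1), (2, 1), (3, 1), (4, 1), (5, 1)])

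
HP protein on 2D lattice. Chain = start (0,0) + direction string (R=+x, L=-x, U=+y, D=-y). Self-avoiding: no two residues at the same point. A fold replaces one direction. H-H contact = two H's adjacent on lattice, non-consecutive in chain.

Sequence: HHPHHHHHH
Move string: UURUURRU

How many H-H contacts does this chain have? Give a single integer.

Positions: [(0, 0), (0, 1), (0, 2), (1, 2), (1, 3), (1, 4), (2, 4), (3, 4), (3, 5)]
No H-H contacts found.

Answer: 0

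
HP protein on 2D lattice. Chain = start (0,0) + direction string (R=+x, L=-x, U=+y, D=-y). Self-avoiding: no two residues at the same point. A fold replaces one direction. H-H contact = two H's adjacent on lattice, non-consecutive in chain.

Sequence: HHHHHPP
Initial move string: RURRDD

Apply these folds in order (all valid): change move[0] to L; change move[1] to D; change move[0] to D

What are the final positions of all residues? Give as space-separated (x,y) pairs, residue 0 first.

Answer: (0,0) (0,-1) (0,-2) (1,-2) (2,-2) (2,-3) (2,-4)

Derivation:
Initial moves: RURRDD
Fold: move[0]->L => LURRDD (positions: [(0, 0), (-1, 0), (-1, 1), (0, 1), (1, 1), (1, 0), (1, -1)])
Fold: move[1]->D => LDRRDD (positions: [(0, 0), (-1, 0), (-1, -1), (0, -1), (1, -1), (1, -2), (1, -3)])
Fold: move[0]->D => DDRRDD (positions: [(0, 0), (0, -1), (0, -2), (1, -2), (2, -2), (2, -3), (2, -4)])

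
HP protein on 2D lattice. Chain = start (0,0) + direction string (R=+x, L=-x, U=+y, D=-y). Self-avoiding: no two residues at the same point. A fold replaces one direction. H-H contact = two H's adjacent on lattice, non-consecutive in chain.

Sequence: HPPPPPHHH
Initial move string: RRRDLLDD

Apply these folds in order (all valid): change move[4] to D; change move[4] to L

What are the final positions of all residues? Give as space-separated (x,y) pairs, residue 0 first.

Answer: (0,0) (1,0) (2,0) (3,0) (3,-1) (2,-1) (1,-1) (1,-2) (1,-3)

Derivation:
Initial moves: RRRDLLDD
Fold: move[4]->D => RRRDDLDD (positions: [(0, 0), (1, 0), (2, 0), (3, 0), (3, -1), (3, -2), (2, -2), (2, -3), (2, -4)])
Fold: move[4]->L => RRRDLLDD (positions: [(0, 0), (1, 0), (2, 0), (3, 0), (3, -1), (2, -1), (1, -1), (1, -2), (1, -3)])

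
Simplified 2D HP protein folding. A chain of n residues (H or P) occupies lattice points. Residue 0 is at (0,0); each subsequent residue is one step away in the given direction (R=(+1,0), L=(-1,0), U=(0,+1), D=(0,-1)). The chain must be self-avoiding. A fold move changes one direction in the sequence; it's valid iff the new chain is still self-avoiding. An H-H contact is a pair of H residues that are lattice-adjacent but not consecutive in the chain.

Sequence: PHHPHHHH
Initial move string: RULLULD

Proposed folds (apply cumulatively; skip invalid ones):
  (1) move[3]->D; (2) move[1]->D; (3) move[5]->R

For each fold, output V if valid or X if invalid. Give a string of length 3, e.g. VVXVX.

Answer: XVX

Derivation:
Initial: RULLULD -> [(0, 0), (1, 0), (1, 1), (0, 1), (-1, 1), (-1, 2), (-2, 2), (-2, 1)]
Fold 1: move[3]->D => RULDULD INVALID (collision), skipped
Fold 2: move[1]->D => RDLLULD VALID
Fold 3: move[5]->R => RDLLURD INVALID (collision), skipped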